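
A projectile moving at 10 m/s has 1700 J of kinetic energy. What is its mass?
m = 2·KE/v² = 2·1700/(10)² = 34.0 kg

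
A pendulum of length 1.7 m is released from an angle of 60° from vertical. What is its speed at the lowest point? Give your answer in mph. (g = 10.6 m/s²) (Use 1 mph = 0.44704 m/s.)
h = L(1 − cosθ) = 1.7(1 − cos60°) = 0.85 m
v = √(2gh) = √(2·10.6·0.85) = 4.245 m/s = 9.496 mph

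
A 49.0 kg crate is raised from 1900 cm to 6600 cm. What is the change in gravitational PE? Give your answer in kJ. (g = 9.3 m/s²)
Convert to SI: m = 49.0 kg, Δh = 47.0 m
ΔPE = mgΔh = (49.0)(9.3)(47.0) = 21417.9 J = 21.42 kJ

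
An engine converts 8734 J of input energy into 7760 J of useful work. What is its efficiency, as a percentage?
η = W_out/W_in = 7760/8734 = 88.85%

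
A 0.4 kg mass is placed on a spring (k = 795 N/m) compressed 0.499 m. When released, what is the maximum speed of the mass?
½kx² = ½mv² ⇒ v = x√(k/m) = (0.499)√(795/0.4) = 22.25 m/s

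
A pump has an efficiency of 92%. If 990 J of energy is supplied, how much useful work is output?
W_out = η·W_in = 0.92·990 = 910.8 J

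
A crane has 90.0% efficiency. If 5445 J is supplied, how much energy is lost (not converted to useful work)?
W_lost = W_in(1 − η) = 5445·(1 − 0.9) = 544.5 J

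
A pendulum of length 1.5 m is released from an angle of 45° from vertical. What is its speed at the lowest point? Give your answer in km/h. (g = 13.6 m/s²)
h = L(1 − cosθ) = 1.5(1 − cos45°) = 0.43934 m
v = √(2gh) = √(2·13.6·0.43934) = 3.45688 m/s = 12.44 km/h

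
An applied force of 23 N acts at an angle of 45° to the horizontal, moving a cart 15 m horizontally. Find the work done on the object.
W = F·d·cosθ = (23)(15)cos(45°) = 244.0 J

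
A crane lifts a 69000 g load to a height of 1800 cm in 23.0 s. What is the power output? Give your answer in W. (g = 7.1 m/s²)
Convert to SI: m = 69.0 kg, h = 18.0 m, t = 23.0 s
P = mgh/t = (69.0)(7.1)(18.0)/23.0 = 383.4 W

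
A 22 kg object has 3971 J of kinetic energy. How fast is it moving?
v = √(2·KE/m) = √(2·3971/22) = 19.0 m/s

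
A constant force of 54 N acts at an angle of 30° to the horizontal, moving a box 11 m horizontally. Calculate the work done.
W = F·d·cosθ = (54)(11)cos(30°) = 514.4 J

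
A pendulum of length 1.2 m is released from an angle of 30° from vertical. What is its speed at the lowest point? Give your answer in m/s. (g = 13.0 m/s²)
h = L(1 − cosθ) = 1.2(1 − cos30°) = 0.16077 m
v = √(2gh) = √(2·13.0·0.16077) = 2.045 m/s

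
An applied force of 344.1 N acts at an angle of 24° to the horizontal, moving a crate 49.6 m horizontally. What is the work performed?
W = F·d·cosθ = (344.1)(49.6)cos(24°) = 15590 J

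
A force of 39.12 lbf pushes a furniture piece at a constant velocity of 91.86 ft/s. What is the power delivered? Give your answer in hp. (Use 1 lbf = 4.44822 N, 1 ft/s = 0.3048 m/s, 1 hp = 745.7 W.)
Convert to SI: F = 174.014 N, v = 27.9989 m/s
P = Fv = (174.014)(27.9989) = 4872.22 W = 6.534 hp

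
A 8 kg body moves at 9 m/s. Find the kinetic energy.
KE = ½mv² = ½(8)(9)² = 324.0 J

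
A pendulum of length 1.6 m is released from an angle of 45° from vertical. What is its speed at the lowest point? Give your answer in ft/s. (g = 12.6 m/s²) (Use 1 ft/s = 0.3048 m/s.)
h = L(1 − cosθ) = 1.6(1 − cos45°) = 0.468629 m
v = √(2gh) = √(2·12.6·0.468629) = 3.43649 m/s = 11.27 ft/s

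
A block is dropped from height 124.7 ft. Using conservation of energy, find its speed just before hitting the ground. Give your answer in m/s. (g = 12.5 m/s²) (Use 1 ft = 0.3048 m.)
Convert to SI: h = 38.0086 m
mgh = ½mv² ⇒ v = √(2gh) = √(2·12.5·38.0086) = 30.83 m/s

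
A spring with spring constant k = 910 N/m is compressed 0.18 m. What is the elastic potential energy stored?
PE = ½kx² = ½(910)(0.18)² = 14.74 J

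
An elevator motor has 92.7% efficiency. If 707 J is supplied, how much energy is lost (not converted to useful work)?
W_lost = W_in(1 − η) = 707·(1 − 0.927) = 51.61 J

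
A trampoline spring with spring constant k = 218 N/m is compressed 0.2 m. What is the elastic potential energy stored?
PE = ½kx² = ½(218)(0.2)² = 4.36 J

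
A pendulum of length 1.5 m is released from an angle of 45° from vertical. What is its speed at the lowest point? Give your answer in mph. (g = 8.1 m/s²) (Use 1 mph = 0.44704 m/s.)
h = L(1 − cosθ) = 1.5(1 − cos45°) = 0.43934 m
v = √(2gh) = √(2·8.1·0.43934) = 2.66783 m/s = 5.968 mph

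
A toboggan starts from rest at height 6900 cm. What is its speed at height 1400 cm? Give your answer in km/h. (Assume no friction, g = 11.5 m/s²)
Convert to SI: h₁−h₂ = 55.0 m
mgh₁ = mgh₂ + ½mv² ⇒ v = √(2g(h₁−h₂)) = √(2·11.5·55.0) = 35.5668 m/s = 128.0 km/h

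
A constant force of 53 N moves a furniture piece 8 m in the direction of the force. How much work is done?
W = F·d = (53)(8) = 424.0 J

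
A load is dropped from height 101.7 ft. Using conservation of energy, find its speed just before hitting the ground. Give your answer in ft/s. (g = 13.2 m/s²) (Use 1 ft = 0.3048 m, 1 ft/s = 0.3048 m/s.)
Convert to SI: h = 30.9982 m
mgh = ½mv² ⇒ v = √(2gh) = √(2·13.2·30.9982) = 28.6068 m/s = 93.85 ft/s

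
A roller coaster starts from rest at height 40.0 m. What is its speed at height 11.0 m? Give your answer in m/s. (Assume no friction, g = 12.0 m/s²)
mgh₁ = mgh₂ + ½mv² ⇒ v = √(2g(h₁−h₂)) = √(2·12.0·29.0) = 26.38 m/s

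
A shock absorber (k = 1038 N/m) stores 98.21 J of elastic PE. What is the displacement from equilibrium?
x = √(2·PE/k) = √(2·98.21/1038) = 0.435 m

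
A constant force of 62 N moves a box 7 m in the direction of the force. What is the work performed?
W = F·d = (62)(7) = 434.0 J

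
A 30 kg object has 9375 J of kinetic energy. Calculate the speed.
v = √(2·KE/m) = √(2·9375/30) = 25.0 m/s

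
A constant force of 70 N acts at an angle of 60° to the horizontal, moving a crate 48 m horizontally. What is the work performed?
W = F·d·cosθ = (70)(48)cos(60°) = 1680 J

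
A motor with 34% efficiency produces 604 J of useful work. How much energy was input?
W_in = W_out/η = 604/0.34 = 1776 J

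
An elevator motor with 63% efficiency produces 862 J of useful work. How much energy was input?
W_in = W_out/η = 862/0.63 = 1368 J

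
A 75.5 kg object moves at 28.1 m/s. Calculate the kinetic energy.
KE = ½mv² = ½(75.5)(28.1)² = 29810 J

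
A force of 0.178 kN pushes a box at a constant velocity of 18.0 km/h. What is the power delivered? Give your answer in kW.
Convert to SI: F = 178.0 N, v = 5.0 m/s
P = Fv = (178.0)(5.0) = 890.0 W = 0.89 kW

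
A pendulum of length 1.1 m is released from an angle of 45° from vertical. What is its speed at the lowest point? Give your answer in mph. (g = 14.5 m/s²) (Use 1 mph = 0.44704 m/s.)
h = L(1 − cosθ) = 1.1(1 − cos45°) = 0.322183 m
v = √(2gh) = √(2·14.5·0.322183) = 3.05668 m/s = 6.838 mph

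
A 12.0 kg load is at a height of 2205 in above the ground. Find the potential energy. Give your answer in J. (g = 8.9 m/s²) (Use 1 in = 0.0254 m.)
Convert to SI: m = 12.0 kg, h = 56.007 m
PE = mgh = (12.0)(8.9)(56.007) = 5982 J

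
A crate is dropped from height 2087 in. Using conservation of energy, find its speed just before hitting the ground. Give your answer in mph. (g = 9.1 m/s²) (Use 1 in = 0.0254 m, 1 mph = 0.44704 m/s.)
Convert to SI: h = 53.0098 m
mgh = ½mv² ⇒ v = √(2gh) = √(2·9.1·53.0098) = 31.0609 m/s = 69.48 mph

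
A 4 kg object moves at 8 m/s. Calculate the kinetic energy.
KE = ½mv² = ½(4)(8)² = 128.0 J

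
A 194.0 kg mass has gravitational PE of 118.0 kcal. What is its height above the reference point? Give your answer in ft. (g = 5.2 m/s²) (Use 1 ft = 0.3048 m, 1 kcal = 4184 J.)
Convert to SI: m = 194.0 kg, PE = 493712 J
h = PE/(mg) = 493712/(194.0·5.2) = 489.405 m = 1606 ft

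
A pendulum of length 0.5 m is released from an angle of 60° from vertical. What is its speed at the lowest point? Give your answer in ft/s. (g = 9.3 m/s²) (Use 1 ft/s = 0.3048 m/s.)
h = L(1 − cosθ) = 0.5(1 − cos60°) = 0.25 m
v = √(2gh) = √(2·9.3·0.25) = 2.15639 m/s = 7.075 ft/s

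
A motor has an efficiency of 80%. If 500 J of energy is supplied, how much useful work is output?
W_out = η·W_in = 0.8·500 = 400.0 J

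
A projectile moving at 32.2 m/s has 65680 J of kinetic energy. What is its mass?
m = 2·KE/v² = 2·65680/(32.2)² = 126.7 kg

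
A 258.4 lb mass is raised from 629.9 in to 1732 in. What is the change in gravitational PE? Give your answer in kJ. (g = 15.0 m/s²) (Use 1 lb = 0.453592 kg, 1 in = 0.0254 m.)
Convert to SI: m = 117.208 kg, Δh = 27.9933 m
ΔPE = mgΔh = (117.208)(15.0)(27.9933) = 49215.7 J = 49.22 kJ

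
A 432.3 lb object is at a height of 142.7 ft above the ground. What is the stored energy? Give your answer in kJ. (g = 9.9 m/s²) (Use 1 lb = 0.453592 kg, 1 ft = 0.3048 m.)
Convert to SI: m = 196.088 kg, h = 43.495 m
PE = mgh = (196.088)(9.9)(43.495) = 84435.4 J = 84.44 kJ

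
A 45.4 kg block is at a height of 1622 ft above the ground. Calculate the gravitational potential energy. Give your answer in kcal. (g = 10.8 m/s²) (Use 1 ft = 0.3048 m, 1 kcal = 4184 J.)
Convert to SI: m = 45.4 kg, h = 494.386 m
PE = mgh = (45.4)(10.8)(494.386) = 242407 J = 57.94 kcal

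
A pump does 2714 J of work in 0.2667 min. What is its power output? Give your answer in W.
Convert to SI: W = 2714.0 J, t = 16.002 s
P = W/t = 2714.0/16.002 = 169.6 W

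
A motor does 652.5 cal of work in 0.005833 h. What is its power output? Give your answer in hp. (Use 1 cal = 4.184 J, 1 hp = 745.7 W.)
Convert to SI: W = 2730.06 J, t = 20.9988 s
P = W/t = 2730.06/20.9988 = 130.01 W = 0.1743 hp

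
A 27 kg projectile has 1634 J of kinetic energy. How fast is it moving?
v = √(2·KE/m) = √(2·1634/27) = 11.0 m/s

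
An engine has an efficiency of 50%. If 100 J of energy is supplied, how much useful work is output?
W_out = η·W_in = 0.5·100 = 50.0 J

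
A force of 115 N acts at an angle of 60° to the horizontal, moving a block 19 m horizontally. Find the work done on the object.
W = F·d·cosθ = (115)(19)cos(60°) = 1093 J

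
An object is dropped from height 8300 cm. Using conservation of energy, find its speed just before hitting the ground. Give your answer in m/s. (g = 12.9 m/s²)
Convert to SI: h = 83.0 m
mgh = ½mv² ⇒ v = √(2gh) = √(2·12.9·83.0) = 46.28 m/s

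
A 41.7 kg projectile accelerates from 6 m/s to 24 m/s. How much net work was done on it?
W = ΔKE = ½m(v₂² − v₁²) = ½(41.7)(24² − 6²) = 11259.0 J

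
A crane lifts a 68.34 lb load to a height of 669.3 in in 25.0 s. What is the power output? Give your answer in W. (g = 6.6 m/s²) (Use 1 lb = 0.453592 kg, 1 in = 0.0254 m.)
Convert to SI: m = 30.9985 kg, h = 17.0002 m, t = 25.0 s
P = mgh/t = (30.9985)(6.6)(17.0002)/25.0 = 139.1 W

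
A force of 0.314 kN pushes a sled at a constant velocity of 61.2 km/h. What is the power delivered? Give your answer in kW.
Convert to SI: F = 314.0 N, v = 17.0 m/s
P = Fv = (314.0)(17.0) = 5338.0 W = 5.338 kW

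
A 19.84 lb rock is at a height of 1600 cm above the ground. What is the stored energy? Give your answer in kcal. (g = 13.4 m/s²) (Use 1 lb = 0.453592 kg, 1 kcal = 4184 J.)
Convert to SI: m = 8.99927 kg, h = 16.0 m
PE = mgh = (8.99927)(13.4)(16.0) = 1929.44 J = 0.4611 kcal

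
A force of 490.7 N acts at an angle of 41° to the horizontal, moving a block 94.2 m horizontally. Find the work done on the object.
W = F·d·cosθ = (490.7)(94.2)cos(41°) = 34890 J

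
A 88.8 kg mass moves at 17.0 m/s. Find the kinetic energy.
KE = ½mv² = ½(88.8)(17.0)² = 12830 J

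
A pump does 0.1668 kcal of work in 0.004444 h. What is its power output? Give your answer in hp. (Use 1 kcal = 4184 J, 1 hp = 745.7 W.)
Convert to SI: W = 697.891 J, t = 15.9984 s
P = W/t = 697.891/15.9984 = 43.6226 W = 0.0585 hp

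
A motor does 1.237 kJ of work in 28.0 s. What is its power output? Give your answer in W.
Convert to SI: W = 1237.0 J, t = 28.0 s
P = W/t = 1237.0/28.0 = 44.18 W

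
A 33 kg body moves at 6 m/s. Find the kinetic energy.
KE = ½mv² = ½(33)(6)² = 594.0 J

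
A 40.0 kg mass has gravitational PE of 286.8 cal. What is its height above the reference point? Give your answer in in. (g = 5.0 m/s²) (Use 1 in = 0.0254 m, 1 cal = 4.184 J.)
Convert to SI: m = 40.0 kg, PE = 1199.97 J
h = PE/(mg) = 1199.97/(40.0·5.0) = 5.99986 m = 236.2 in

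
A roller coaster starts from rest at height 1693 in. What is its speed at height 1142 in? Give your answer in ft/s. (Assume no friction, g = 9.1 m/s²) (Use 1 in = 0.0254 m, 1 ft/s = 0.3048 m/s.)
Convert to SI: h₁−h₂ = 13.9954 m
mgh₁ = mgh₂ + ½mv² ⇒ v = √(2g(h₁−h₂)) = √(2·9.1·13.9954) = 15.9598 m/s = 52.36 ft/s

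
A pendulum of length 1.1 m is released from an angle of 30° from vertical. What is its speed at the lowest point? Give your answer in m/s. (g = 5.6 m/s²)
h = L(1 − cosθ) = 1.1(1 − cos30°) = 0.147372 m
v = √(2gh) = √(2·5.6·0.147372) = 1.285 m/s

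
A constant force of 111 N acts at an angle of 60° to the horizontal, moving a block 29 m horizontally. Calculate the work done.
W = F·d·cosθ = (111)(29)cos(60°) = 1610 J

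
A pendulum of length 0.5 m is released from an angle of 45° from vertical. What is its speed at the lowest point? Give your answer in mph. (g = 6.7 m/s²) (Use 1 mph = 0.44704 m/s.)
h = L(1 − cosθ) = 0.5(1 − cos45°) = 0.146447 m
v = √(2gh) = √(2·6.7·0.146447) = 1.40085 m/s = 3.134 mph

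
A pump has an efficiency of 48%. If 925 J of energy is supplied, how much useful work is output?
W_out = η·W_in = 0.48·925 = 444.0 J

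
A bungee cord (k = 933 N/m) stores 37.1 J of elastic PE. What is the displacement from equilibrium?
x = √(2·PE/k) = √(2·37.1/933) = 0.282 m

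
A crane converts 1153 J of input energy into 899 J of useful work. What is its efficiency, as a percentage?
η = W_out/W_in = 899/1153 = 77.97%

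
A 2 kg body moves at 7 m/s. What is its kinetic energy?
KE = ½mv² = ½(2)(7)² = 49.0 J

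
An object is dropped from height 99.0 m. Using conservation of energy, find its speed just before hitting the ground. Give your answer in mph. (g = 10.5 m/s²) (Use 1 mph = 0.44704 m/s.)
mgh = ½mv² ⇒ v = √(2gh) = √(2·10.5·99.0) = 45.5961 m/s = 102.0 mph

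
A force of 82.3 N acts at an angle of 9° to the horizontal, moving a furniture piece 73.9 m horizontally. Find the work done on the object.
W = F·d·cosθ = (82.3)(73.9)cos(9°) = 6007 J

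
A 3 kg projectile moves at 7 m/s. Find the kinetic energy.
KE = ½mv² = ½(3)(7)² = 73.5 J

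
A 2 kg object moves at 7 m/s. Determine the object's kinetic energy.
KE = ½mv² = ½(2)(7)² = 49.0 J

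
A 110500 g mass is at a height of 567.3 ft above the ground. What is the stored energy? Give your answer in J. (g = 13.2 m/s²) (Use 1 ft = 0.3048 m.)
Convert to SI: m = 110.5 kg, h = 172.913 m
PE = mgh = (110.5)(13.2)(172.913) = 252200 J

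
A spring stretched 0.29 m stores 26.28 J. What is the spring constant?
k = 2·PE/x² = 2·26.28/(0.29)² = 625.0 N/m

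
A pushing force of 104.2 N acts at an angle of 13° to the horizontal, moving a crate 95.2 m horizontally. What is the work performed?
W = F·d·cosθ = (104.2)(95.2)cos(13°) = 9666 J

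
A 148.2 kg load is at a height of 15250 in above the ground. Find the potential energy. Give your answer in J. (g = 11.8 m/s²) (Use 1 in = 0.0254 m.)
Convert to SI: m = 148.2 kg, h = 387.35 m
PE = mgh = (148.2)(11.8)(387.35) = 677400 J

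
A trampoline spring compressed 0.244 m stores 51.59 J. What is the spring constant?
k = 2·PE/x² = 2·51.59/(0.244)² = 1733 N/m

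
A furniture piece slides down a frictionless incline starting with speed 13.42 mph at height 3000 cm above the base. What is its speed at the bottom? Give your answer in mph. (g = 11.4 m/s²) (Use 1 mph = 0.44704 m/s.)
Convert to SI: v₀ = 5.99928 m/s, h = 30.0 m
½mv₀² + mgh = ½mv² ⇒ v = √(v₀² + 2gh) = √(5.99928² + 2·11.4·30.0) = 26.8327 m/s = 60.02 mph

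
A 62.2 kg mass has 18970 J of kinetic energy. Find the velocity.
v = √(2·KE/m) = √(2·18970/62.2) = 24.7 m/s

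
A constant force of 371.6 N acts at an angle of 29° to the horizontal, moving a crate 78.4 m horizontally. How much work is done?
W = F·d·cosθ = (371.6)(78.4)cos(29°) = 25480 J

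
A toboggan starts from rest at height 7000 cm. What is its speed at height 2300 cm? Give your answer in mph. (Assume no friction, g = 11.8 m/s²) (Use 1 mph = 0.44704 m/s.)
Convert to SI: h₁−h₂ = 47.0 m
mgh₁ = mgh₂ + ½mv² ⇒ v = √(2g(h₁−h₂)) = √(2·11.8·47.0) = 33.3047 m/s = 74.5 mph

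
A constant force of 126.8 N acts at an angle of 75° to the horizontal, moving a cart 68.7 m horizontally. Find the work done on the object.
W = F·d·cosθ = (126.8)(68.7)cos(75°) = 2255 J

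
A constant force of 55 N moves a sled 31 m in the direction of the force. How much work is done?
W = F·d = (55)(31) = 1705 J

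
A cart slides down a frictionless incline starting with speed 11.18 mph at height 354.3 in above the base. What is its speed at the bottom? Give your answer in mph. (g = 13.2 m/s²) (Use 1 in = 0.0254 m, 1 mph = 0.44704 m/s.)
Convert to SI: v₀ = 4.99791 m/s, h = 8.99922 m
½mv₀² + mgh = ½mv² ⇒ v = √(v₀² + 2gh) = √(4.99791² + 2·13.2·8.99922) = 16.2037 m/s = 36.25 mph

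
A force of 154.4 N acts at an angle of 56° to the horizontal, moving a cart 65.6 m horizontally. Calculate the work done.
W = F·d·cosθ = (154.4)(65.6)cos(56°) = 5664 J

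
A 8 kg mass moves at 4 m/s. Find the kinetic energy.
KE = ½mv² = ½(8)(4)² = 64.0 J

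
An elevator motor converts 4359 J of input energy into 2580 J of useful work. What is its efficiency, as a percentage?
η = W_out/W_in = 2580/4359 = 59.19%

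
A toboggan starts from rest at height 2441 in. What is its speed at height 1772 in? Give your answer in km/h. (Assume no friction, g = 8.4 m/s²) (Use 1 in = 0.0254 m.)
Convert to SI: h₁−h₂ = 16.9926 m
mgh₁ = mgh₂ + ½mv² ⇒ v = √(2g(h₁−h₂)) = √(2·8.4·16.9926) = 16.896 m/s = 60.83 km/h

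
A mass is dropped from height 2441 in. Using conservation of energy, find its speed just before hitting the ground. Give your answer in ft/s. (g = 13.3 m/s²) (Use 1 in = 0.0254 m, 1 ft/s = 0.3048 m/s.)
Convert to SI: h = 62.0014 m
mgh = ½mv² ⇒ v = √(2gh) = √(2·13.3·62.0014) = 40.6108 m/s = 133.2 ft/s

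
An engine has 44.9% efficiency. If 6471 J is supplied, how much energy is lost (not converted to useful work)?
W_lost = W_in(1 − η) = 6471·(1 − 0.449) = 3566 J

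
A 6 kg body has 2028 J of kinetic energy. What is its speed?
v = √(2·KE/m) = √(2·2028/6) = 26.0 m/s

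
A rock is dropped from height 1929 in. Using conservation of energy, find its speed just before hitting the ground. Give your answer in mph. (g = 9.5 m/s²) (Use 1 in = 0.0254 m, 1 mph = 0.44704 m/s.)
Convert to SI: h = 48.9966 m
mgh = ½mv² ⇒ v = √(2gh) = √(2·9.5·48.9966) = 30.5112 m/s = 68.25 mph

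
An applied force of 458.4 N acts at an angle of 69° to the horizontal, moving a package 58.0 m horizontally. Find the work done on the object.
W = F·d·cosθ = (458.4)(58.0)cos(69°) = 9528 J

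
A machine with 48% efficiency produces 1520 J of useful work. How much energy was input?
W_in = W_out/η = 1520/0.48 = 3167 J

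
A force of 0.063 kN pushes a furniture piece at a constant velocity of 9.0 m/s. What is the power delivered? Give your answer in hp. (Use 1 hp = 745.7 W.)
Convert to SI: F = 63.0 N, v = 9.0 m/s
P = Fv = (63.0)(9.0) = 567.0 W = 0.7604 hp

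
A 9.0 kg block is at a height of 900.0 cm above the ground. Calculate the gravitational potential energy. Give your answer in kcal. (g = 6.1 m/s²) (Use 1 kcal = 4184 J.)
Convert to SI: m = 9.0 kg, h = 9.0 m
PE = mgh = (9.0)(6.1)(9.0) = 494.1 J = 0.1181 kcal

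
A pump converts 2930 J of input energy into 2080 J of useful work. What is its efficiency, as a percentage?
η = W_out/W_in = 2080/2930 = 70.99%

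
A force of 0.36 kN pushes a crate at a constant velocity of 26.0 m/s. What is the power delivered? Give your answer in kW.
Convert to SI: F = 360.0 N, v = 26.0 m/s
P = Fv = (360.0)(26.0) = 9360.0 W = 9.36 kW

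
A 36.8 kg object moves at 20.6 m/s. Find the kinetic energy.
KE = ½mv² = ½(36.8)(20.6)² = 7808 J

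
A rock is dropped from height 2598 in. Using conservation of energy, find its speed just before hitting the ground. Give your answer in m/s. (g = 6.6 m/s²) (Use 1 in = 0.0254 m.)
Convert to SI: h = 65.9892 m
mgh = ½mv² ⇒ v = √(2gh) = √(2·6.6·65.9892) = 29.51 m/s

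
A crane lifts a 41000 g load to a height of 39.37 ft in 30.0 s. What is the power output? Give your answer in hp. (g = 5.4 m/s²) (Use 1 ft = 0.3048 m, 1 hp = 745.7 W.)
Convert to SI: m = 41.0 kg, h = 12.0 m, t = 30.0 s
P = mgh/t = (41.0)(5.4)(12.0)/30.0 = 88.5598 W = 0.1188 hp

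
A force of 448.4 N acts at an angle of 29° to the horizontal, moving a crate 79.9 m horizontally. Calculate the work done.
W = F·d·cosθ = (448.4)(79.9)cos(29°) = 31340 J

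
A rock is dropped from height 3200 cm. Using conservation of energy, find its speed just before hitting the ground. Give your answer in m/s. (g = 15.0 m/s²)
Convert to SI: h = 32.0 m
mgh = ½mv² ⇒ v = √(2gh) = √(2·15.0·32.0) = 30.98 m/s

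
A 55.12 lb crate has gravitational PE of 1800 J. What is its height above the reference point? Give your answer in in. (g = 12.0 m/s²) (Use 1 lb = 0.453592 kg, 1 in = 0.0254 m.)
Convert to SI: m = 25.002 kg, PE = 1800.0 J
h = PE/(mg) = 1800.0/(25.002·12.0) = 5.99952 m = 236.2 in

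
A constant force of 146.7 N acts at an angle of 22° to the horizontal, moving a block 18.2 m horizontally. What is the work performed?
W = F·d·cosθ = (146.7)(18.2)cos(22°) = 2476 J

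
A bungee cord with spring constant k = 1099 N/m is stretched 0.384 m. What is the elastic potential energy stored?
PE = ½kx² = ½(1099)(0.384)² = 81.03 J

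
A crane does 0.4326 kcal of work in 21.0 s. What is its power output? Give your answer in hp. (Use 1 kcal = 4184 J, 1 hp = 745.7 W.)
Convert to SI: W = 1810.0 J, t = 21.0 s
P = W/t = 1810.0/21.0 = 86.1904 W = 0.1156 hp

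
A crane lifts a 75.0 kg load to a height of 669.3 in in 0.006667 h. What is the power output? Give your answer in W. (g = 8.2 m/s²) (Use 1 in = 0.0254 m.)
Convert to SI: m = 75.0 kg, h = 17.0002 m, t = 24.0012 s
P = mgh/t = (75.0)(8.2)(17.0002)/24.0012 = 435.6 W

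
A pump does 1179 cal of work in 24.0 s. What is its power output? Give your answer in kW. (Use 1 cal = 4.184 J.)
Convert to SI: W = 4932.94 J, t = 24.0 s
P = W/t = 4932.94/24.0 = 205.539 W = 0.2055 kW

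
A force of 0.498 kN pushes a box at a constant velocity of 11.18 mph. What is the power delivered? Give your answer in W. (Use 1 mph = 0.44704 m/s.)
Convert to SI: F = 498.0 N, v = 4.99791 m/s
P = Fv = (498.0)(4.99791) = 2489 W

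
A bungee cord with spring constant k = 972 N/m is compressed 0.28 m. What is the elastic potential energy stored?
PE = ½kx² = ½(972)(0.28)² = 38.1 J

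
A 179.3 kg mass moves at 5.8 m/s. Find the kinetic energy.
KE = ½mv² = ½(179.3)(5.8)² = 3016 J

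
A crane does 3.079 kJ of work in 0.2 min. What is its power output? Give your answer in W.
Convert to SI: W = 3079.0 J, t = 12.0 s
P = W/t = 3079.0/12.0 = 256.6 W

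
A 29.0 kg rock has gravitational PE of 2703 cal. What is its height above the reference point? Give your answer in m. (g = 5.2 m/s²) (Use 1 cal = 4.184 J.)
Convert to SI: m = 29.0 kg, PE = 11309.4 J
h = PE/(mg) = 11309.4/(29.0·5.2) = 75.0 m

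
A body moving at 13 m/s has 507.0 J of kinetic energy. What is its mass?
m = 2·KE/v² = 2·507.0/(13)² = 6.0 kg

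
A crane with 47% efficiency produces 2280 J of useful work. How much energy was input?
W_in = W_out/η = 2280/0.47 = 4851 J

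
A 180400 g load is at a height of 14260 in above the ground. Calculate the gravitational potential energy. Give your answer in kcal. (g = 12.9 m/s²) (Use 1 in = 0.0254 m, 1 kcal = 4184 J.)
Convert to SI: m = 180.4 kg, h = 362.204 m
PE = mgh = (180.4)(12.9)(362.204) = 842907 J = 201.5 kcal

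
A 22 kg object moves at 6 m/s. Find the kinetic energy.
KE = ½mv² = ½(22)(6)² = 396.0 J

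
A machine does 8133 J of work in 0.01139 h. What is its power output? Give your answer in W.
Convert to SI: W = 8133.0 J, t = 41.004 s
P = W/t = 8133.0/41.004 = 198.3 W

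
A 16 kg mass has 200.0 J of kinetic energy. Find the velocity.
v = √(2·KE/m) = √(2·200.0/16) = 5.0 m/s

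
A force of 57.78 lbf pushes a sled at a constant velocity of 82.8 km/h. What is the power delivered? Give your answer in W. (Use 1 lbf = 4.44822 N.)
Convert to SI: F = 257.018 N, v = 23.0 m/s
P = Fv = (257.018)(23.0) = 5911 W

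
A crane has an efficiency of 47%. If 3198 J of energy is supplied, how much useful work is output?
W_out = η·W_in = 0.47·3198 = 1503.06 J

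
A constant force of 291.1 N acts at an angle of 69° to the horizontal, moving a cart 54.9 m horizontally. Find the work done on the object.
W = F·d·cosθ = (291.1)(54.9)cos(69°) = 5727 J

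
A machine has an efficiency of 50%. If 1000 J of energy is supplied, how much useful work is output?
W_out = η·W_in = 0.5·1000 = 500.0 J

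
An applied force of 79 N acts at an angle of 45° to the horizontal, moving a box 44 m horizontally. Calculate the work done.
W = F·d·cosθ = (79)(44)cos(45°) = 2458 J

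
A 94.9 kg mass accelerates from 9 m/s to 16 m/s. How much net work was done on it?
W = ΔKE = ½m(v₂² − v₁²) = ½(94.9)(16² − 9²) = 8303.75 J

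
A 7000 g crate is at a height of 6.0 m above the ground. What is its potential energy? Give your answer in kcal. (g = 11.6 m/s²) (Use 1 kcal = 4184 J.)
Convert to SI: m = 7.0 kg, h = 6.0 m
PE = mgh = (7.0)(11.6)(6.0) = 487.2 J = 0.1164 kcal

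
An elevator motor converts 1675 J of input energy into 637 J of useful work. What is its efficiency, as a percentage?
η = W_out/W_in = 637/1675 = 38.03%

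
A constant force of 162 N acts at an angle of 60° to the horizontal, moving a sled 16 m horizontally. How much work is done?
W = F·d·cosθ = (162)(16)cos(60°) = 1296 J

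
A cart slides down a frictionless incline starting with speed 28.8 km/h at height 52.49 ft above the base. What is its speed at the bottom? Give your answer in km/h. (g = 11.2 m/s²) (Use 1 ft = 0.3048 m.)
Convert to SI: v₀ = 8.0 m/s, h = 15.999 m
½mv₀² + mgh = ½mv² ⇒ v = √(v₀² + 2gh) = √(8.0² + 2·11.2·15.999) = 20.5518 m/s = 73.99 km/h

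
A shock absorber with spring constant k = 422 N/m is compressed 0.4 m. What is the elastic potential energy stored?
PE = ½kx² = ½(422)(0.4)² = 33.76 J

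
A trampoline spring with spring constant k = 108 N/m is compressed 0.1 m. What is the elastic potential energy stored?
PE = ½kx² = ½(108)(0.1)² = 0.54 J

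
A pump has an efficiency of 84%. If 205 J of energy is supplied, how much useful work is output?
W_out = η·W_in = 0.84·205 = 172.2 J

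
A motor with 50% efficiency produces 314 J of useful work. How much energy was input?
W_in = W_out/η = 314/0.5 = 628.0 J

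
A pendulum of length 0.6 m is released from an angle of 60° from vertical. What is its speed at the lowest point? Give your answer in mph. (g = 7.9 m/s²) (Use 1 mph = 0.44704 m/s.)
h = L(1 − cosθ) = 0.6(1 − cos60°) = 0.3 m
v = √(2gh) = √(2·7.9·0.3) = 2.17715 m/s = 4.87 mph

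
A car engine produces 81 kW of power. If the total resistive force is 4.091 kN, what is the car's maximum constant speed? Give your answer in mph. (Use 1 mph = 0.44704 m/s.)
Convert to SI: F = 4091.0 N
P = Fv ⇒ v = P/F = 81000 W/4091.0 N = 19.7996 m/s = 44.29 mph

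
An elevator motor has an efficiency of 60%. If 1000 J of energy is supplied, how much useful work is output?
W_out = η·W_in = 0.6·1000 = 600.0 J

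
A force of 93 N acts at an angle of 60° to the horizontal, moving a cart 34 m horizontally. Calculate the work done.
W = F·d·cosθ = (93)(34)cos(60°) = 1581 J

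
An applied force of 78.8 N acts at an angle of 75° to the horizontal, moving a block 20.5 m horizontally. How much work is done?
W = F·d·cosθ = (78.8)(20.5)cos(75°) = 418.1 J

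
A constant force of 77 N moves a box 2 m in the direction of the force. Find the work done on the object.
W = F·d = (77)(2) = 154.0 J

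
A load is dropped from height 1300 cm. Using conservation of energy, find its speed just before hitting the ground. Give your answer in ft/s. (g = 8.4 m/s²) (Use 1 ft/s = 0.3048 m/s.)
Convert to SI: h = 13.0 m
mgh = ½mv² ⇒ v = √(2gh) = √(2·8.4·13.0) = 14.7784 m/s = 48.49 ft/s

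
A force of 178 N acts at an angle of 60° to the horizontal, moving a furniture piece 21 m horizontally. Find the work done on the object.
W = F·d·cosθ = (178)(21)cos(60°) = 1869 J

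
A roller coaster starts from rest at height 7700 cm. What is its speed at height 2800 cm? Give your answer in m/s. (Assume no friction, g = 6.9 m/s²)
Convert to SI: h₁−h₂ = 49.0 m
mgh₁ = mgh₂ + ½mv² ⇒ v = √(2g(h₁−h₂)) = √(2·6.9·49.0) = 26.0 m/s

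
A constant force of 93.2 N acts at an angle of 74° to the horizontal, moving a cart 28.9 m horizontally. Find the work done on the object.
W = F·d·cosθ = (93.2)(28.9)cos(74°) = 742.4 J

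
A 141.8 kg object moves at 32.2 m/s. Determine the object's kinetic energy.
KE = ½mv² = ½(141.8)(32.2)² = 73510 J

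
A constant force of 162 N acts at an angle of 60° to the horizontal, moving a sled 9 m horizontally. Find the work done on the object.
W = F·d·cosθ = (162)(9)cos(60°) = 729.0 J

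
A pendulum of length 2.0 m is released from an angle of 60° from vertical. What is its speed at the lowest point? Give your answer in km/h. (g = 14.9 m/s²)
h = L(1 − cosθ) = 2.0(1 − cos60°) = 1.0 m
v = √(2gh) = √(2·14.9·1.0) = 5.45894 m/s = 19.65 km/h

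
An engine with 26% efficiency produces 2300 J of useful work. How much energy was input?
W_in = W_out/η = 2300/0.26 = 8846 J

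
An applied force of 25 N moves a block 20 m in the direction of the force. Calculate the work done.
W = F·d = (25)(20) = 500.0 J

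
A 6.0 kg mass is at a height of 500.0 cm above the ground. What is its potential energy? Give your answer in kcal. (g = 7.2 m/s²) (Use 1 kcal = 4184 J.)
Convert to SI: m = 6.0 kg, h = 5.0 m
PE = mgh = (6.0)(7.2)(5.0) = 216.0 J = 0.05163 kcal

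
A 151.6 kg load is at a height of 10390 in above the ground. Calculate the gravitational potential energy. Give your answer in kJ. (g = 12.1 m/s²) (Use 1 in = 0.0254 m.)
Convert to SI: m = 151.6 kg, h = 263.906 m
PE = mgh = (151.6)(12.1)(263.906) = 484099 J = 484.1 kJ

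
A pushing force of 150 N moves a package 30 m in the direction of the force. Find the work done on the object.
W = F·d = (150)(30) = 4500 J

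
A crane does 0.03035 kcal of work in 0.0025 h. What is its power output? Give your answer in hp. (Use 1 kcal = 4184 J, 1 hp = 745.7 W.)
Convert to SI: W = 126.984 J, t = 9.0 s
P = W/t = 126.984/9.0 = 14.1094 W = 0.01892 hp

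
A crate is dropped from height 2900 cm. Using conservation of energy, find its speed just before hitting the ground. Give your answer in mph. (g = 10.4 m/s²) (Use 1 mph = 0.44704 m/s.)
Convert to SI: h = 29.0 m
mgh = ½mv² ⇒ v = √(2gh) = √(2·10.4·29.0) = 24.5601 m/s = 54.94 mph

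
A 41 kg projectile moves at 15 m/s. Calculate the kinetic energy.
KE = ½mv² = ½(41)(15)² = 4612.5 J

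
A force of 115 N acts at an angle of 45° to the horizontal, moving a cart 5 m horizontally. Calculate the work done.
W = F·d·cosθ = (115)(5)cos(45°) = 406.6 J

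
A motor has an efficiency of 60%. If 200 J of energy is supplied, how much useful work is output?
W_out = η·W_in = 0.6·200 = 120.0 J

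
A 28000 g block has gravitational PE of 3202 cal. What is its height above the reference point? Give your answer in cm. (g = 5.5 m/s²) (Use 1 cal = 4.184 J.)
Convert to SI: m = 28.0 kg, PE = 13397.2 J
h = PE/(mg) = 13397.2/(28.0·5.5) = 86.9946 m = 8699 cm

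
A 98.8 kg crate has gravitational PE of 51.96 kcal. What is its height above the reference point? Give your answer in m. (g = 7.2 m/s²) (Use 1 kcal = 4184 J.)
Convert to SI: m = 98.8 kg, PE = 217401 J
h = PE/(mg) = 217401/(98.8·7.2) = 305.6 m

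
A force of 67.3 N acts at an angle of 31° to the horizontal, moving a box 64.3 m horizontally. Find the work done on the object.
W = F·d·cosθ = (67.3)(64.3)cos(31°) = 3709 J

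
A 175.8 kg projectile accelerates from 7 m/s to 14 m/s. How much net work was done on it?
W = ΔKE = ½m(v₂² − v₁²) = ½(175.8)(14² − 7²) = 12921.3 J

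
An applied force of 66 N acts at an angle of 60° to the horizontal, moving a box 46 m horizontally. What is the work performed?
W = F·d·cosθ = (66)(46)cos(60°) = 1518 J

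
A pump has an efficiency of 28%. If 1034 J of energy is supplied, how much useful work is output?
W_out = η·W_in = 0.28·1034 = 289.52 J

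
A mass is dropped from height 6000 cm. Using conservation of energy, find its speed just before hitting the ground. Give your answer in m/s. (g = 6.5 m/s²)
Convert to SI: h = 60.0 m
mgh = ½mv² ⇒ v = √(2gh) = √(2·6.5·60.0) = 27.93 m/s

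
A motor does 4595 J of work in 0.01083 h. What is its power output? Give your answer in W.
Convert to SI: W = 4595.0 J, t = 38.988 s
P = W/t = 4595.0/38.988 = 117.9 W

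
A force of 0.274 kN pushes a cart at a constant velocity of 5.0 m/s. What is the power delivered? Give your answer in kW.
Convert to SI: F = 274.0 N, v = 5.0 m/s
P = Fv = (274.0)(5.0) = 1370.0 W = 1.37 kW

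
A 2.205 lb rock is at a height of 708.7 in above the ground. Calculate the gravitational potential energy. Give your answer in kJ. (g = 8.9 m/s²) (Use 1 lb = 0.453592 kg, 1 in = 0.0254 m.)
Convert to SI: m = 1.00017 kg, h = 18.001 m
PE = mgh = (1.00017)(8.9)(18.001) = 160.236 J = 0.1602 kJ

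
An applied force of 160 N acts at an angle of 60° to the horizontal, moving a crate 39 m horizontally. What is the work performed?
W = F·d·cosθ = (160)(39)cos(60°) = 3120 J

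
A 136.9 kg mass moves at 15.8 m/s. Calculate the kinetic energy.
KE = ½mv² = ½(136.9)(15.8)² = 17090 J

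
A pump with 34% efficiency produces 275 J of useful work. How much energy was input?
W_in = W_out/η = 275/0.34 = 808.8 J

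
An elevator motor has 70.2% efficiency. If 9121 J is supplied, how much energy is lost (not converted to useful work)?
W_lost = W_in(1 − η) = 9121·(1 − 0.702) = 2718 J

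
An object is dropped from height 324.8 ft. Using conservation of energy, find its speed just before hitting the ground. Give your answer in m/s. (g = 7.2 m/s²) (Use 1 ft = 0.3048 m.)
Convert to SI: h = 98.999 m
mgh = ½mv² ⇒ v = √(2gh) = √(2·7.2·98.999) = 37.76 m/s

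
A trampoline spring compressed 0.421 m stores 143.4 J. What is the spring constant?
k = 2·PE/x² = 2·143.4/(0.421)² = 1618 N/m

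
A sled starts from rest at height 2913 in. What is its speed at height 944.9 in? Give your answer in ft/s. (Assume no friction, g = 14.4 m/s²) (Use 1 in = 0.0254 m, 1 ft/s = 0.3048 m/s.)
Convert to SI: h₁−h₂ = 49.9897 m
mgh₁ = mgh₂ + ½mv² ⇒ v = √(2g(h₁−h₂)) = √(2·14.4·49.9897) = 37.9434 m/s = 124.5 ft/s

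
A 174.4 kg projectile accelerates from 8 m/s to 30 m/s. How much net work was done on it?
W = ΔKE = ½m(v₂² − v₁²) = ½(174.4)(30² − 8²) = 72899.2 J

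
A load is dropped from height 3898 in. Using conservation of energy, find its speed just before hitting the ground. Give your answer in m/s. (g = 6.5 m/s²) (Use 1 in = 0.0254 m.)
Convert to SI: h = 99.0092 m
mgh = ½mv² ⇒ v = √(2gh) = √(2·6.5·99.0092) = 35.88 m/s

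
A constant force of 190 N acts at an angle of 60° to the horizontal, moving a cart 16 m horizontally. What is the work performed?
W = F·d·cosθ = (190)(16)cos(60°) = 1520 J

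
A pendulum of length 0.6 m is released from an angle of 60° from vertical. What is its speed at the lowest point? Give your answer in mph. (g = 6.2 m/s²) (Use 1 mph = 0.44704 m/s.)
h = L(1 − cosθ) = 0.6(1 − cos60°) = 0.3 m
v = √(2gh) = √(2·6.2·0.3) = 1.92873 m/s = 4.314 mph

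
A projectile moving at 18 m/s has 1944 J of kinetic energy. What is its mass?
m = 2·KE/v² = 2·1944/(18)² = 12.0 kg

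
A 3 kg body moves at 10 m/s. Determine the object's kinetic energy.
KE = ½mv² = ½(3)(10)² = 150.0 J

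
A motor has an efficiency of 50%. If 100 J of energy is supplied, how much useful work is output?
W_out = η·W_in = 0.5·100 = 50.0 J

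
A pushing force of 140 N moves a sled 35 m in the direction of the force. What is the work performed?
W = F·d = (140)(35) = 4900 J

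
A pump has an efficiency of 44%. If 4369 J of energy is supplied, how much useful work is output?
W_out = η·W_in = 0.44·4369 = 1922.36 J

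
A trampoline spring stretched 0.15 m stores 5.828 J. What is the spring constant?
k = 2·PE/x² = 2·5.828/(0.15)² = 518.0 N/m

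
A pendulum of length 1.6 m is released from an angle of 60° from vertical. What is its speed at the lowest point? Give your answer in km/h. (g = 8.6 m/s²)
h = L(1 − cosθ) = 1.6(1 − cos60°) = 0.8 m
v = √(2gh) = √(2·8.6·0.8) = 3.70945 m/s = 13.35 km/h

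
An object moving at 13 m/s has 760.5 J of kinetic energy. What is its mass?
m = 2·KE/v² = 2·760.5/(13)² = 9.0 kg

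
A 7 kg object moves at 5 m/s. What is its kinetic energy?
KE = ½mv² = ½(7)(5)² = 87.5 J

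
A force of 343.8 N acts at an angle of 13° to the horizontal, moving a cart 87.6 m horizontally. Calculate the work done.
W = F·d·cosθ = (343.8)(87.6)cos(13°) = 29340 J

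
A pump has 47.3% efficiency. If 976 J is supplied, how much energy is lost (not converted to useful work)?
W_lost = W_in(1 − η) = 976·(1 − 0.473) = 514.4 J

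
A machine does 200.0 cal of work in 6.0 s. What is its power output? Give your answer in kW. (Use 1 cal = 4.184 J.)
Convert to SI: W = 836.8 J, t = 6.0 s
P = W/t = 836.8/6.0 = 139.467 W = 0.1395 kW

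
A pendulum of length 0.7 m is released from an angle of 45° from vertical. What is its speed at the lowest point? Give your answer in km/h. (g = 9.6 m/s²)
h = L(1 − cosθ) = 0.7(1 − cos45°) = 0.205025 m
v = √(2gh) = √(2·9.6·0.205025) = 1.98406 m/s = 7.143 km/h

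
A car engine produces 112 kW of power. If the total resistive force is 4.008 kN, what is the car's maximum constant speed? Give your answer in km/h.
Convert to SI: F = 4008.0 N
P = Fv ⇒ v = P/F = 112000 W/4008.0 N = 27.9441 m/s = 100.6 km/h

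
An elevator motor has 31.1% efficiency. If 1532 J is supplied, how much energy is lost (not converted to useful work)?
W_lost = W_in(1 − η) = 1532·(1 − 0.311) = 1056 J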